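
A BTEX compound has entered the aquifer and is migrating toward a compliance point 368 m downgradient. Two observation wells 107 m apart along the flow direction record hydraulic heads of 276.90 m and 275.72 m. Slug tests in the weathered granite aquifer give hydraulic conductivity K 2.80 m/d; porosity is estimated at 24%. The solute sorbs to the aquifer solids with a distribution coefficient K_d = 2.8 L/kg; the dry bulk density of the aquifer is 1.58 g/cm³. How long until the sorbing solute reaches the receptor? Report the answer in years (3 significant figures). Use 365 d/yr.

Hydraulic gradient i = (276.90 − 275.72) / 107 = 1.18 / 107 = 0.01103
Darcy flux q = K·i = 2.80 × 0.01103 = 0.03088 m/d
Average linear velocity = 0.03088 / 0.24 = 0.1287 m/d
Retardation R = 1 + ρ_b·K_d/n = 1 + 1.58×2.8/0.24 = 19.43
Contaminant velocity v_c = v/R = 0.1287/19.43 = 0.006621 m/d
t = L/v_c = 368/0.006621 = 55580 d
   = 55580/365 = 152 yr

152 years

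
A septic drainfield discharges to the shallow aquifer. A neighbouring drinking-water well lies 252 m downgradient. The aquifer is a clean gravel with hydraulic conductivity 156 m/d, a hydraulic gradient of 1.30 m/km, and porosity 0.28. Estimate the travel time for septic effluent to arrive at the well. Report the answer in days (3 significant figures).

Darcy flux q = K·i = 156 × 0.0013 = 0.2028 m/d
v = Ki/n = 156·0.0013/0.28 = 0.7243 m/d
t = L / v = 252 / 0.7243 = 347.9 d

348 days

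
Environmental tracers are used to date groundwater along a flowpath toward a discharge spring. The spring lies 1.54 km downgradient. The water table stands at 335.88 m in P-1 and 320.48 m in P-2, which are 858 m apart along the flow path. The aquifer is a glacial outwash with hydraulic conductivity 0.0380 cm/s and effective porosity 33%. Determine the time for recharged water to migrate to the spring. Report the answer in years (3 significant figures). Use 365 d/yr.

Hydraulic gradient i = (335.88 − 320.48) / 858 = 15.40 / 858 = 0.01795
K = 0.0380 cm/s × 864 = 32.83 m/d
Specific discharge q = 32.83 × 0.01795 = 0.5893 m/d
v = Ki/n = 32.83·0.01795/0.33 = 1.786 m/d
L = 1.54 km = 1540 m
t = L / v = 1540 / 1.786 = 862.4 d
   = 862.4 / 365 = 2.36 yr

2.36 years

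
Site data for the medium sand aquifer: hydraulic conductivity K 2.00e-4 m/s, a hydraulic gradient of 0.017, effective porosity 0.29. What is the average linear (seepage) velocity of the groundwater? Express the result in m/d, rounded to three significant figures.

K = 2.00e-4 m/s × 86400 s/d = 17.28 m/d
Darcy flux q = K·i = 17.28 × 0.017 = 0.2938 m/d
v_s = q/n_e = 0.2938/0.29 = 1.013 m/d

1.01 m/d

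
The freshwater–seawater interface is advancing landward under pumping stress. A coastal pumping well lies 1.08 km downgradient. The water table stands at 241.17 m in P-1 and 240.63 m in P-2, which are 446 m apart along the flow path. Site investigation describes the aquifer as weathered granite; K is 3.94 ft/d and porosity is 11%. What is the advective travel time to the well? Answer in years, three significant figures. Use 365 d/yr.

Hydraulic gradient i = (241.17 − 240.63) / 446 = 0.54 / 446 = 0.001211
K = 3.94 ft/d × 0.3048 = 1.201 m/d
Darcy flux q = K·i = 1.201 × 0.001211 = 0.001454 m/d
v = Ki/n = 1.201·0.001211/0.11 = 0.01322 m/d
L = 1.08 km = 1080 m
t = L / v = 1080 / 0.01322 = 81700 d
   = 81700 / 365 = 224 yr

224 years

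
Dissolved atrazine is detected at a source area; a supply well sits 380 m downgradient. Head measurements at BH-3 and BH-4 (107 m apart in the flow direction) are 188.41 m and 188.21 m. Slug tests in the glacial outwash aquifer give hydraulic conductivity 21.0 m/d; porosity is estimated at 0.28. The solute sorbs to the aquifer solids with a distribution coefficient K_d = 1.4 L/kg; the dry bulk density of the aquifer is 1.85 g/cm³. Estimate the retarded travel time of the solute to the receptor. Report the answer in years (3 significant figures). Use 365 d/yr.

76.1 years

Hydraulic gradient i = (188.41 − 188.21) / 107 = 0.20 / 107 = 0.001869
q = Ki = 21.0 × 0.001869 = 0.03925 m/d
v_s = q/n_e = 0.03925/0.28 = 0.1402 m/d
Retardation R = 1 + ρ_b·K_d/n = 1 + 1.85×1.4/0.28 = 10.25
Contaminant velocity v_c = v/R = 0.1402/10.25 = 0.01368 m/d
t = L/v_c = 380/0.01368 = 27780 d
   = 27780/365 = 76.1 yr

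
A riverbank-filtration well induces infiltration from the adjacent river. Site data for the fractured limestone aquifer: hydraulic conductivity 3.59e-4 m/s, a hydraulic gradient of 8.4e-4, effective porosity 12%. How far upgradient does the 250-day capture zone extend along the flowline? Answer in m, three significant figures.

54.3 m

K = 3.59e-4 m/s × 86400 s/d = 31.02 m/d
Darcy flux q = K·i = 31.02 × 8.4e-4 = 0.02605 m/d
v_s = q/n_e = 0.02605/0.12 = 0.2171 m/d
L = v × T = 0.2171 × 250 = 54.28 m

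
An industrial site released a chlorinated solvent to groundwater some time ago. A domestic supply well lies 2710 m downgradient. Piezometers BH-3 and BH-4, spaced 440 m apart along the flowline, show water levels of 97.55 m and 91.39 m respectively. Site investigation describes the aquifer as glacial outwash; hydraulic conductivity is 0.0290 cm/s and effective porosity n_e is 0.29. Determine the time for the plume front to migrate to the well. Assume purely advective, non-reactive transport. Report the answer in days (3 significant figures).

2240 days

Hydraulic gradient i = (97.55 − 91.39) / 440 = 6.16 / 440 = 0.01400
K = 0.0290 cm/s × 864 = 25.06 m/d
q = Ki = 25.06 × 0.01400 = 0.3508 m/d
Average linear velocity = 0.3508 / 0.29 = 1.210 m/d
t = L / v = 2710 / 1.210 = 2240 d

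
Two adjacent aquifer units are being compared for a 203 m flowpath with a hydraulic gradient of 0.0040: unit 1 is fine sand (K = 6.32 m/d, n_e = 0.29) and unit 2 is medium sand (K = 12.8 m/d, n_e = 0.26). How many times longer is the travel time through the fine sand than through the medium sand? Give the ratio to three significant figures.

2.26

Unit 1 (fine sand): v = 6.32×0.0040/0.29 = 0.08717 m/d, t = 203/0.08717 = 2329 d
Unit 2 (medium sand): v = 12.8×0.0040/0.26 = 0.1969 m/d, t = 203/0.1969 = 1031 d
t(fine sand) / t(medium sand) = 2329/1031 = 2.26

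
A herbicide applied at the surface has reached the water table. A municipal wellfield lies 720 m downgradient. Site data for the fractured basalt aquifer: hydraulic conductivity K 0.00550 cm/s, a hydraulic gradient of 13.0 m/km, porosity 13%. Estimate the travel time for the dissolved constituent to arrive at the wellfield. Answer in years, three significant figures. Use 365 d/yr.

4.15 years

K = 0.00550 cm/s × 864 = 4.752 m/d
q = Ki = 4.752 × 0.013 = 0.06178 m/d
v = Ki/n = 4.752·0.013/0.13 = 0.4752 m/d
t = L / v = 720 / 0.4752 = 1515 d
   = 1515 / 365 = 4.15 yr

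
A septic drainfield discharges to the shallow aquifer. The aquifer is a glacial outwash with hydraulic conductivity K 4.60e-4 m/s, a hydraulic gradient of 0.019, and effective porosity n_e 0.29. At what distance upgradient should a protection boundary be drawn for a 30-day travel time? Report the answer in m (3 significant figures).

K = 4.60e-4 m/s × 86400 s/d = 39.74 m/d
Specific discharge q = 39.74 × 0.019 = 0.7551 m/d
v = Ki/n = 39.74·0.019/0.29 = 2.604 m/d
L = v × T = 2.604 × 30 = 78.12 m

78.1 m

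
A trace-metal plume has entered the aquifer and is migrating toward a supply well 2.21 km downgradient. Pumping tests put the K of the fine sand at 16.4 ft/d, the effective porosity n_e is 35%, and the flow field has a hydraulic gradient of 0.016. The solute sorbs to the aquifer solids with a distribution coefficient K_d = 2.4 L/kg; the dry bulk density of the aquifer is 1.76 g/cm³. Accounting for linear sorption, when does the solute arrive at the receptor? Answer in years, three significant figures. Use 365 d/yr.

K = 16.4 ft/d × 0.3048 = 4.999 m/d
q = Ki = 4.999 × 0.016 = 0.07998 m/d
v_s = q/n_e = 0.07998/0.35 = 0.2285 m/d
Retardation R = 1 + ρ_b·K_d/n = 1 + 1.76×2.4/0.35 = 13.07
Contaminant velocity v_c = v/R = 0.2285/13.07 = 0.01749 m/d
L = 2.21 km = 2210 m
t = L/v_c = 2210/0.01749 = 126400 d
   = 126400/365 = 346 yr

346 years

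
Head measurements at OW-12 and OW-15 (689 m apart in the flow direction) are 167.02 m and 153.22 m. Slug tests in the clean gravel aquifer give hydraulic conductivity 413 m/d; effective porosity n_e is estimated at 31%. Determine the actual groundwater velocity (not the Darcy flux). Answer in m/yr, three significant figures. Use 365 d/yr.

Hydraulic gradient i = (167.02 − 153.22) / 689 = 13.80 / 689 = 0.02003
Specific discharge q = 413 × 0.02003 = 8.272 m/d
Average linear velocity = 8.272 / 0.31 = 26.68 m/d
   = 26.68 × 365 = 9740 m/yr

9740 m/yr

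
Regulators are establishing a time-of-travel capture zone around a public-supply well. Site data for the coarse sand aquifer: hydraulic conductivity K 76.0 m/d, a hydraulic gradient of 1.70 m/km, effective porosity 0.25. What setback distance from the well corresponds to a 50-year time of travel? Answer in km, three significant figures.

Specific discharge q = 76.0 × 0.0017 = 0.1292 m/d
v = Ki/n = 76.0·0.0017/0.25 = 0.5168 m/d
T = 50 yr × 365 = 18250 d
L = v × T = 0.5168 × 18250 = 9432 m
   = 9.43 km

9.43 km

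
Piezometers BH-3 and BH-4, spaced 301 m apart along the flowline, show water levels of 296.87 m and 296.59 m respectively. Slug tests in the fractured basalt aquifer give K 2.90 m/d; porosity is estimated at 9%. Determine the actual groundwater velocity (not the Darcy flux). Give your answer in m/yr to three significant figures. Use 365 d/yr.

Hydraulic gradient i = (296.87 − 296.59) / 301 = 0.28 / 301 = 9.302e-4
q = Ki = 2.90 × 9.302e-4 = 0.002698 m/d
Seepage velocity v = q / n = 0.002698 / 0.09 = 0.02997 m/d
   = 0.02997 × 365 = 10.9 m/yr

10.9 m/yr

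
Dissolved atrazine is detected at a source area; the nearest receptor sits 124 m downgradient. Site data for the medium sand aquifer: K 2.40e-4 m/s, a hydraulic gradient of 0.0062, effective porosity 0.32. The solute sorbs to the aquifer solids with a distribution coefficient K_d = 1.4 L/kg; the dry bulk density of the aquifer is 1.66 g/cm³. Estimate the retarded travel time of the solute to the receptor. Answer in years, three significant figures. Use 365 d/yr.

K = 2.40e-4 m/s × 86400 s/d = 20.74 m/d
q = Ki = 20.74 × 0.0062 = 0.1286 m/d
Seepage velocity v = q / n = 0.1286 / 0.32 = 0.4018 m/d
Retardation R = 1 + ρ_b·K_d/n = 1 + 1.66×1.4/0.32 = 8.263
Contaminant velocity v_c = v/R = 0.4018/8.263 = 0.04862 m/d
t = L/v_c = 124/0.04862 = 2550 d
   = 2550/365 = 6.99 yr

6.99 years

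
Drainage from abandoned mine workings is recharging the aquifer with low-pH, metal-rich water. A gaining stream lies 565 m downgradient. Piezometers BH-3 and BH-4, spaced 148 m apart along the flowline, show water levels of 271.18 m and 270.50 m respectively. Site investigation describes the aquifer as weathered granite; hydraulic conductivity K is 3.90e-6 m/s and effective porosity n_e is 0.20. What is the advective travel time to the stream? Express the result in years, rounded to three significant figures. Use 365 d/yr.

200 years

Hydraulic gradient i = (271.18 − 270.50) / 148 = 0.68 / 148 = 0.004595
K = 3.90e-6 m/s × 86400 s/d = 0.3370 m/d
q = Ki = 0.3370 × 0.004595 = 0.001548 m/d
Average linear velocity = 0.001548 / 0.20 = 0.007741 m/d
t = L / v = 565 / 0.007741 = 72990 d
   = 72990 / 365 = 200 yr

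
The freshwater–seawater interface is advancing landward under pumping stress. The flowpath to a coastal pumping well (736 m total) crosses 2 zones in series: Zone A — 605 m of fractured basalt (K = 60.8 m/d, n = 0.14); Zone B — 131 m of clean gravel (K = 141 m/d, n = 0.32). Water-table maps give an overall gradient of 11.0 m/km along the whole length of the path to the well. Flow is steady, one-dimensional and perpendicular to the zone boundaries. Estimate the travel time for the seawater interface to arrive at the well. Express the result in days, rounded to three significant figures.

170 days

For zones in series the flux q is common to all zones; the equivalent conductivity is the harmonic (thickness-weighted) mean, K_eq = L_total / Σ(L_j/K_j).
Σ(L/K) = 605/60.8 + 131/141 = 9.951 + 0.9291 = 10.88 d
K_eq = L_total / Σ(L/K) = 736 / 10.88 = 67.65 m/d
q = K_eq · i = 67.65 × 0.011 = 0.7441 m/d (same in every zone)
Zone A: v = q/n = 0.7441/0.14 = 5.315 m/d → t_A = 605/5.315 = 113.8 d
Zone B: v = q/n = 0.7441/0.32 = 2.325 m/d → t_B = 131/2.325 = 56.33 d
Total t = 113.8 + 56.33 = 170.2 d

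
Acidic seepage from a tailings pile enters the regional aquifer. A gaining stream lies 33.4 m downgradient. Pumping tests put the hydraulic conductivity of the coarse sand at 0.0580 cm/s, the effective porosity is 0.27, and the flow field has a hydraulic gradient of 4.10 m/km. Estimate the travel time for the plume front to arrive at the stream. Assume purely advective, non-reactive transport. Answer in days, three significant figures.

43.9 days

K = 0.0580 cm/s × 864 = 50.11 m/d
q = Ki = 50.11 × 0.0041 = 0.2055 m/d
Seepage velocity v = q / n = 0.2055 / 0.27 = 0.7610 m/d
t = L / v = 33.4 / 0.7610 = 43.89 d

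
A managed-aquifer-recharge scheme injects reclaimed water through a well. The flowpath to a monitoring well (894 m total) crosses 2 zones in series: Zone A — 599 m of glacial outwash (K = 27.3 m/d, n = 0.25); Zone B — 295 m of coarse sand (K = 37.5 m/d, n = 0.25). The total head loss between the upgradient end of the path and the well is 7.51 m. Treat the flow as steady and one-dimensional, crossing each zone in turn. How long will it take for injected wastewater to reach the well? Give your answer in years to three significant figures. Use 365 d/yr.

2.43 years

Continuity: the same q passes through each zone, so ΔH = q·Σ(L_j/K_j) — the zones act as resistances in series.
Σ(L/K) = 599/27.3 + 295/37.5 = 21.94 + 7.867 = 29.81 d
q = ΔH / Σ(L/K) = 7.51 / 29.81 = 0.2519 m/d (same in every zone)
Zone A: v = q/n = 0.2519/0.25 = 1.008 m/d → t_A = 599/1.008 = 594.4 d
Zone B: v = q/n = 0.2519/0.25 = 1.008 m/d → t_B = 295/1.008 = 292.7 d
Total t = 594.4 + 292.7 = 887.1 d
   = 887.1 / 365 = 2.43 yr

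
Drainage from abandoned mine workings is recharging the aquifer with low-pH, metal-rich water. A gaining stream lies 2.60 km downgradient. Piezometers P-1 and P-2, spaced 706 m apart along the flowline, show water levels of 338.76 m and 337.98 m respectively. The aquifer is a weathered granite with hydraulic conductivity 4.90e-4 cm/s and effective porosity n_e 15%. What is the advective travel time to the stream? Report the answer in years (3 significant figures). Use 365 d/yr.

2280 years

Hydraulic gradient i = (338.76 − 337.98) / 706 = 0.78 / 706 = 0.001105
K = 4.90e-4 cm/s × 864 = 0.4234 m/d
q = Ki = 0.4234 × 0.001105 = 4.677e-4 m/d
v_s = q/n_e = 4.677e-4/0.15 = 0.003118 m/d
L = 2.60 km = 2600 m
t = L / v = 2600 / 0.003118 = 833800 d
   = 833800 / 365 = 2280 yr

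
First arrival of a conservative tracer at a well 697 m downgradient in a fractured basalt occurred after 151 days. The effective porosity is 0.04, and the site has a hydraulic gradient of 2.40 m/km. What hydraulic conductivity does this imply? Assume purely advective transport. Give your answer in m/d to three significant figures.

v = L / t = 697 / 151 = 4.616 m/d
K = v · n / i = 4.616 × 0.04 / 0.0024 = 76.9 m/d

76.9 m/d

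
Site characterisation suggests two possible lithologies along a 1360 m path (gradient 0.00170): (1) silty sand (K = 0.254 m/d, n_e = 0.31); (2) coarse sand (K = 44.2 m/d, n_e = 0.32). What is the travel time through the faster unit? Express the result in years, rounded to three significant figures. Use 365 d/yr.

15.9 years

Unit 1 (silty sand): v = 0.254×0.0017/0.31 = 0.001393 m/d, t = 1360/0.001393 = 976400 d
Unit 2 (coarse sand): v = 44.2×0.0017/0.32 = 0.2348 m/d, t = 1360/0.2348 = 5792 d
Faster: 5792 d / 365 = 15.9 yr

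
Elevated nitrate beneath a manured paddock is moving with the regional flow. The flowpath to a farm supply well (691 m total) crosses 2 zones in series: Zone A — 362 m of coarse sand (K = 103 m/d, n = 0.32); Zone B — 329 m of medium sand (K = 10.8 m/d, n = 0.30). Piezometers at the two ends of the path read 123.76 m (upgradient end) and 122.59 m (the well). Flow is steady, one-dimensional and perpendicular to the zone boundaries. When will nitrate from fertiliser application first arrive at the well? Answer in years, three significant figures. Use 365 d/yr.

17.1 years

Total head drop ΔH = 123.76 − 122.59 = 1.17 m
Continuity: the same q passes through each zone, so ΔH = q·Σ(L_j/K_j) — the zones act as resistances in series.
Σ(L/K) = 362/103 + 329/10.8 = 3.515 + 30.46 = 33.98 d
q = ΔH / Σ(L/K) = 1.17 / 33.98 = 0.03443 m/d (same in every zone)
Zone A: v = q/n = 0.03443/0.32 = 0.1076 m/d → t_A = 362/0.1076 = 3364 d
Zone B: v = q/n = 0.03443/0.30 = 0.1148 m/d → t_B = 329/0.1148 = 2866 d
Total t = 3364 + 2866 = 6230 d
   = 6230 / 365 = 17.1 yr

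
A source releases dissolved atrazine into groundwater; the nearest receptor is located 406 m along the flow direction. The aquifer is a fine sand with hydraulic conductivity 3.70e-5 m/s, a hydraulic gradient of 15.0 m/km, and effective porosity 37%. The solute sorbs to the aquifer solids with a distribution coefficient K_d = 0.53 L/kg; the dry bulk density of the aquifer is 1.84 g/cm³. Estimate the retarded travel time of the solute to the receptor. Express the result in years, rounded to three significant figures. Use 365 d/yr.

31.2 years

K = 3.70e-5 m/s × 86400 s/d = 3.197 m/d
q = Ki = 3.197 × 0.015 = 0.04795 m/d
Average linear velocity = 0.04795 / 0.37 = 0.1296 m/d
Retardation R = 1 + ρ_b·K_d/n = 1 + 1.84×0.53/0.37 = 3.636
Contaminant velocity v_c = v/R = 0.1296/3.636 = 0.03565 m/d
t = L/v_c = 406/0.03565 = 11390 d
   = 11390/365 = 31.2 yr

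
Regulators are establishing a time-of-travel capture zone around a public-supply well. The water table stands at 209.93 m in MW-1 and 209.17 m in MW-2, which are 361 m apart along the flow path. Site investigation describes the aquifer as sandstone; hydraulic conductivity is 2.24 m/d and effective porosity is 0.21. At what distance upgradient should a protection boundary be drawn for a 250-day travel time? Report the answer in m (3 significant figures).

Hydraulic gradient i = (209.93 − 209.17) / 361 = 0.76 / 361 = 0.002105
Darcy flux q = K·i = 2.24 × 0.002105 = 0.004716 m/d
Average linear velocity = 0.004716 / 0.21 = 0.02246 m/d
L = v × T = 0.02246 × 250 = 5.614 m

5.61 m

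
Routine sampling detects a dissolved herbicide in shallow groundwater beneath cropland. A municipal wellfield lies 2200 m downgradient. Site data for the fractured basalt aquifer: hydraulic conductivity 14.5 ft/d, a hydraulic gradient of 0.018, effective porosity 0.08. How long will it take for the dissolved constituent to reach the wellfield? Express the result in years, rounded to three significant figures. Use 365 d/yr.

K = 14.5 ft/d × 0.3048 = 4.420 m/d
q = Ki = 4.420 × 0.018 = 0.07955 m/d
v = Ki/n = 4.420·0.018/0.08 = 0.9944 m/d
t = L / v = 2200 / 0.9944 = 2212 d
   = 2212 / 365 = 6.06 yr

6.06 years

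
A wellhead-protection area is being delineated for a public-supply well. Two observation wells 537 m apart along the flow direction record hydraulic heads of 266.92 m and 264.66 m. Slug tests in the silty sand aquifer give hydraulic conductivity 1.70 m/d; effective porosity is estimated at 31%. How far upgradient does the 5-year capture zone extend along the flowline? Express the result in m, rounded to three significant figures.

42.1 m

Hydraulic gradient i = (266.92 − 264.66) / 537 = 2.26 / 537 = 0.004209
Specific discharge q = 1.70 × 0.004209 = 0.007155 m/d
Seepage velocity v = q / n = 0.007155 / 0.31 = 0.02308 m/d
T = 5 yr × 365 = 1825 d
L = v × T = 0.02308 × 1825 = 42.12 m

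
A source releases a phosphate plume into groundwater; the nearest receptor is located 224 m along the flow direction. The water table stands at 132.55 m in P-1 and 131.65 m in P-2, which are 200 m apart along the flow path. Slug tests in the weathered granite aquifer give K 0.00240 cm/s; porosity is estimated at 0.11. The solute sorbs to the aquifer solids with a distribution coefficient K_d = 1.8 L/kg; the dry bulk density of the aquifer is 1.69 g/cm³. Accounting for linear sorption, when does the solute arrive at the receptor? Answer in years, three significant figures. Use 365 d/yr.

Hydraulic gradient i = (132.55 − 131.65) / 200 = 0.90 / 200 = 0.004500
K = 0.00240 cm/s × 864 = 2.074 m/d
q = Ki = 2.074 × 0.004500 = 0.009331 m/d
Average linear velocity = 0.009331 / 0.11 = 0.08483 m/d
Retardation R = 1 + ρ_b·K_d/n = 1 + 1.69×1.8/0.11 = 28.65
Contaminant velocity v_c = v/R = 0.08483/28.65 = 0.002960 m/d
t = L/v_c = 224/0.002960 = 75670 d
   = 75670/365 = 207 yr

207 years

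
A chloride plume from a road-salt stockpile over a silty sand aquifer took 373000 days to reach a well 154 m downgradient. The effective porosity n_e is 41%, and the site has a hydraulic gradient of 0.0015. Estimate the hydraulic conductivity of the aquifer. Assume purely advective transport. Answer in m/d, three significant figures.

0.113 m/d

v = L / t = 154 / 373000 = 4.129e-4 m/d
K = v · n / i = 4.129e-4 × 0.41 / 0.0015 = 0.113 m/d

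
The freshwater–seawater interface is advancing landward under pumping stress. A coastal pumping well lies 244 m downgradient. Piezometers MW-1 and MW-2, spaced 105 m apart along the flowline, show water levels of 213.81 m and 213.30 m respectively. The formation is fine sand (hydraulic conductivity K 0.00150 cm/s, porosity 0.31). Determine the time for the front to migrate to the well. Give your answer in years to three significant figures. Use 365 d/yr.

32.9 years

Hydraulic gradient i = (213.81 − 213.30) / 105 = 0.51 / 105 = 0.004857
K = 0.00150 cm/s × 864 = 1.296 m/d
Specific discharge q = 1.296 × 0.004857 = 0.006295 m/d
Seepage velocity v = q / n = 0.006295 / 0.31 = 0.02031 m/d
t = L / v = 244 / 0.02031 = 12020 d
   = 12020 / 365 = 32.9 yr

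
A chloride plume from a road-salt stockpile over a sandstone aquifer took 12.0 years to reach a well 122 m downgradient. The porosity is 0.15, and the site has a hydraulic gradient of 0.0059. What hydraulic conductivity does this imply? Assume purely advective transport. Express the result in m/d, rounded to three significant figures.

t = 12.0 years = 4380 d
v = L / t = 122 / 4380 = 0.02785 m/d
K = v · n / i = 0.02785 × 0.15 / 0.0059 = 0.708 m/d

0.708 m/d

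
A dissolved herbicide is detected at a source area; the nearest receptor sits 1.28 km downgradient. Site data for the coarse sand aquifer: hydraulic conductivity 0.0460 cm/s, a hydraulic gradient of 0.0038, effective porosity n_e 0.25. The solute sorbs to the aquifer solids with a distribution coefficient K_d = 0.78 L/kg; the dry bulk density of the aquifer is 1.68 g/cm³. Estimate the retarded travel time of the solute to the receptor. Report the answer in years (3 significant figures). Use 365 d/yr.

36.2 years

K = 0.0460 cm/s × 864 = 39.74 m/d
q = Ki = 39.74 × 0.0038 = 0.1510 m/d
v = Ki/n = 39.74·0.0038/0.25 = 0.6041 m/d
Retardation R = 1 + ρ_b·K_d/n = 1 + 1.68×0.78/0.25 = 6.242
Contaminant velocity v_c = v/R = 0.6041/6.242 = 0.09679 m/d
L = 1.28 km = 1280 m
t = L/v_c = 1280/0.09679 = 13220 d
   = 13220/365 = 36.2 yr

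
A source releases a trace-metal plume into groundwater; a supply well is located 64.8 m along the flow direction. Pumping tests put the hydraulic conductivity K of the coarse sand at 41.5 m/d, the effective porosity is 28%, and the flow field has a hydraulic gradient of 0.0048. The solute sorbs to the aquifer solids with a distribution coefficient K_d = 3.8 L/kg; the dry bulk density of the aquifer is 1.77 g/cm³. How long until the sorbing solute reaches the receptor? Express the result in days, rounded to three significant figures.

2280 days

Darcy flux q = K·i = 41.5 × 0.0048 = 0.1992 m/d
Average linear velocity = 0.1992 / 0.28 = 0.7114 m/d
Retardation R = 1 + ρ_b·K_d/n = 1 + 1.77×3.8/0.28 = 25.02
Contaminant velocity v_c = v/R = 0.7114/25.02 = 0.02843 m/d
t = L/v_c = 64.8/0.02843 = 2279 d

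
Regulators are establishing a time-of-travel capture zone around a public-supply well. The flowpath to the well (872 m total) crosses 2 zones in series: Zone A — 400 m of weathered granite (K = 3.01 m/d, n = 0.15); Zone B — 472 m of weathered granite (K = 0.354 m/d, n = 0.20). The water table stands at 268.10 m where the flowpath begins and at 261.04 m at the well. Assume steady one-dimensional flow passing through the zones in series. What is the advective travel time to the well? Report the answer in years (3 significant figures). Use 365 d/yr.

Total head drop ΔH = 268.10 − 261.04 = 7.06 m
Continuity: the same q passes through each zone, so ΔH = q·Σ(L_j/K_j) — the zones act as resistances in series.
Σ(L/K) = 400/3.01 + 472/0.354 = 132.9 + 1333 = 1466 d
q = ΔH / Σ(L/K) = 7.06 / 1466 = 0.004815 m/d (same in every zone)
Zone A: v = q/n = 0.004815/0.15 = 0.03210 m/d → t_A = 400/0.03210 = 12460 d
Zone B: v = q/n = 0.004815/0.20 = 0.02408 m/d → t_B = 472/0.02408 = 19610 d
Total t = 12460 + 19610 = 32070 d
   = 32070 / 365 = 87.9 yr

87.9 years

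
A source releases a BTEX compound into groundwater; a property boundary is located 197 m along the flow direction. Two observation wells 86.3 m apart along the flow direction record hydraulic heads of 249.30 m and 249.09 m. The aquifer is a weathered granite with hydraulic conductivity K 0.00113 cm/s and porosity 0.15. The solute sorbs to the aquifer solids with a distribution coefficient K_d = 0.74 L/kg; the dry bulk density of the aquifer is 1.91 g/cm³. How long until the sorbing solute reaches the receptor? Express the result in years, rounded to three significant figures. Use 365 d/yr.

Hydraulic gradient i = (249.30 − 249.09) / 86.3 = 0.21 / 86.3 = 0.002433
K = 0.00113 cm/s × 864 = 0.9763 m/d
Specific discharge q = 0.9763 × 0.002433 = 0.002376 m/d
Seepage velocity v = q / n = 0.002376 / 0.15 = 0.01584 m/d
Retardation R = 1 + ρ_b·K_d/n = 1 + 1.91×0.74/0.15 = 10.42
Contaminant velocity v_c = v/R = 0.01584/10.42 = 0.001520 m/d
t = L/v_c = 197/0.001520 = 129600 d
   = 129600/365 = 355 yr

355 years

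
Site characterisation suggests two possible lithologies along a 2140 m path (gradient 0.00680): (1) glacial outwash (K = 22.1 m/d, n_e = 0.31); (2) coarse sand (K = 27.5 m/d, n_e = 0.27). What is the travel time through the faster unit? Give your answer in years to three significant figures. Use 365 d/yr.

Unit 1 (glacial outwash): v = 22.1×0.0068/0.31 = 0.4848 m/d, t = 2140/0.4848 = 4414 d
Unit 2 (coarse sand): v = 27.5×0.0068/0.27 = 0.6926 m/d, t = 2140/0.6926 = 3090 d
Faster: 3090 d / 365 = 8.47 yr

8.47 years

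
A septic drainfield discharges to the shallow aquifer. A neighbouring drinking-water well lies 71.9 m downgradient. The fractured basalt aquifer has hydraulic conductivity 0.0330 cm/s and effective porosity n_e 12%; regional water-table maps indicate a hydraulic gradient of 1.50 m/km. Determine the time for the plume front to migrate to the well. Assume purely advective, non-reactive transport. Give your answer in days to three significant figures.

202 days

K = 0.0330 cm/s × 864 = 28.51 m/d
Specific discharge q = 28.51 × 0.0015 = 0.04277 m/d
Average linear velocity = 0.04277 / 0.12 = 0.3564 m/d
t = L / v = 71.9 / 0.3564 = 201.7 d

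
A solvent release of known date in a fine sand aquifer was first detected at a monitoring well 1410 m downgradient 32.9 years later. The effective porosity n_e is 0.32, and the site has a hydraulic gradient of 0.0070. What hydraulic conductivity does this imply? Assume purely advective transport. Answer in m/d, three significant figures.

5.37 m/d

t = 32.9 years = 12010 d
v = L / t = 1410 / 12010 = 0.1174 m/d
K = v · n / i = 0.1174 × 0.32 / 0.0070 = 5.37 m/d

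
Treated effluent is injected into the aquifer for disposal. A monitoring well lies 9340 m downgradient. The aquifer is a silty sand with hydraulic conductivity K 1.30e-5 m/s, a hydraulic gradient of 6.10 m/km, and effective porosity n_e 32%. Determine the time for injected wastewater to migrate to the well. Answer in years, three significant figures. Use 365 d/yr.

1200 years

K = 1.30e-5 m/s × 86400 s/d = 1.123 m/d
Darcy flux q = K·i = 1.123 × 0.0061 = 0.006852 m/d
Seepage velocity v = q / n = 0.006852 / 0.32 = 0.02141 m/d
t = L / v = 9340 / 0.02141 = 436200 d
   = 436200 / 365 = 1200 yr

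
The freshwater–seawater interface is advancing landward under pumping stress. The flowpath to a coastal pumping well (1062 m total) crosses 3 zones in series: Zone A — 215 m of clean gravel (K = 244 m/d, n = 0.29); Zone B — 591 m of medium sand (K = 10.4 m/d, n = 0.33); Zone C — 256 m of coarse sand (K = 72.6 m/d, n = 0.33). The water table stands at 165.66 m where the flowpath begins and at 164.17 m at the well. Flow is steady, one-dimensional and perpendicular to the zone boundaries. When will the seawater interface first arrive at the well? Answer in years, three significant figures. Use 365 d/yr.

38.5 years

Total head drop ΔH = 165.66 − 164.17 = 1.49 m
Steady 1-D flow in series ⇒ the Darcy flux q is identical in every zone and the zone head losses add (resistances L/K in series).
Σ(L/K) = 215/244 + 591/10.4 + 256/72.6 = 0.8811 + 56.83 + 3.526 = 61.23 d
q = ΔH / Σ(L/K) = 1.49 / 61.23 = 0.02433 m/d (same in every zone)
Zone A: v = q/n = 0.02433/0.29 = 0.08391 m/d → t_A = 215/0.08391 = 2562 d
Zone B: v = q/n = 0.02433/0.33 = 0.07374 m/d → t_B = 591/0.07374 = 8015 d
Zone C: v = q/n = 0.02433/0.33 = 0.07374 m/d → t_C = 256/0.07374 = 3472 d
Total t = 2562 + 8015 + 3472 = 14050 d
   = 14050 / 365 = 38.5 yr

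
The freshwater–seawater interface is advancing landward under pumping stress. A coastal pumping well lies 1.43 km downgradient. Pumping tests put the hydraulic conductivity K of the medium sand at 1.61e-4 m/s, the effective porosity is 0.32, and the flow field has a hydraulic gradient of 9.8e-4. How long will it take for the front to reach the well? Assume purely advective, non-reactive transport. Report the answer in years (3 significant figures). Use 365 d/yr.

K = 1.61e-4 m/s × 86400 s/d = 13.91 m/d
Darcy flux q = K·i = 13.91 × 9.8e-4 = 0.01363 m/d
Seepage velocity v = q / n = 0.01363 / 0.32 = 0.04260 m/d
L = 1.43 km = 1430 m
t = L / v = 1430 / 0.04260 = 33570 d
   = 33570 / 365 = 92.0 yr

92.0 years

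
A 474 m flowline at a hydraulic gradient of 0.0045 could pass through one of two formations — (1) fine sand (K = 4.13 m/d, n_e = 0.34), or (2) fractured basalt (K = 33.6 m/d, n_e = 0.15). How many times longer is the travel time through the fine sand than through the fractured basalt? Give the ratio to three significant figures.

Unit 1 (fine sand): v = 4.13×0.0045/0.34 = 0.05466 m/d, t = 474/0.05466 = 8672 d
Unit 2 (fractured basalt): v = 33.6×0.0045/0.15 = 1.008 m/d, t = 474/1.008 = 470.2 d
t(fine sand) / t(fractured basalt) = 8672/470.2 = 18.4

18.4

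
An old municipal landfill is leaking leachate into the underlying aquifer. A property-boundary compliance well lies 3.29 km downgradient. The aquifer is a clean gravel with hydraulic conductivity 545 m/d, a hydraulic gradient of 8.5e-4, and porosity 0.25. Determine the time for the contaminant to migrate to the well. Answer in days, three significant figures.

Darcy flux q = K·i = 545 × 8.5e-4 = 0.4633 m/d
Seepage velocity v = q / n = 0.4633 / 0.25 = 1.853 m/d
L = 3.29 km = 3290 m
t = L / v = 3290 / 1.853 = 1775 d

1780 days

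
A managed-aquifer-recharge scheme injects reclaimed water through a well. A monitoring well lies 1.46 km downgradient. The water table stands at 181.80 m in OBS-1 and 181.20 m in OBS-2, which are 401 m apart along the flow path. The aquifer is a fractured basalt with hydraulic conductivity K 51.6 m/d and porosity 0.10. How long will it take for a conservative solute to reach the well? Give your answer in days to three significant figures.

Hydraulic gradient i = (181.80 − 181.20) / 401 = 0.60 / 401 = 0.001496
q = Ki = 51.6 × 0.001496 = 0.07721 m/d
Average linear velocity = 0.07721 / 0.10 = 0.7721 m/d
L = 1.46 km = 1460 m
t = L / v = 1460 / 0.7721 = 1891 d

1890 days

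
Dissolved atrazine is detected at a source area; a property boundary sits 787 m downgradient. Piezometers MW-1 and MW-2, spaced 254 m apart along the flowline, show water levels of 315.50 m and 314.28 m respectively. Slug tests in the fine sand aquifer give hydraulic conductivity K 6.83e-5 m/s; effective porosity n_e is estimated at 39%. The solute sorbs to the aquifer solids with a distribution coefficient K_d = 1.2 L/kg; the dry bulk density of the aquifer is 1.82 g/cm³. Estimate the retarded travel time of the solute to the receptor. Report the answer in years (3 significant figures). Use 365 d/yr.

Hydraulic gradient i = (315.50 − 314.28) / 254 = 1.22 / 254 = 0.004803
K = 6.83e-5 m/s × 86400 s/d = 5.901 m/d
Specific discharge q = 5.901 × 0.004803 = 0.02834 m/d
v_s = q/n_e = 0.02834/0.39 = 0.07268 m/d
Retardation R = 1 + ρ_b·K_d/n = 1 + 1.82×1.2/0.39 = 6.600
Contaminant velocity v_c = v/R = 0.07268/6.600 = 0.01101 m/d
t = L/v_c = 787/0.01101 = 71470 d
   = 71470/365 = 196 yr

196 years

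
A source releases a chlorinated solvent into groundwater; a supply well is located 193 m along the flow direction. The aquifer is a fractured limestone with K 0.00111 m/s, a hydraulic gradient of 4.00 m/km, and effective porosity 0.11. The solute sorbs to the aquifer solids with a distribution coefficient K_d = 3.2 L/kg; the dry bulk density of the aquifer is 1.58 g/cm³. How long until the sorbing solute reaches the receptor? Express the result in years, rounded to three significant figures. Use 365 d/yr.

K = 0.00111 m/s × 86400 s/d = 95.90 m/d
q = Ki = 95.90 × 0.0040 = 0.3836 m/d
v = Ki/n = 95.90·0.0040/0.11 = 3.487 m/d
Retardation R = 1 + ρ_b·K_d/n = 1 + 1.58×3.2/0.11 = 46.96
Contaminant velocity v_c = v/R = 3.487/46.96 = 0.07426 m/d
t = L/v_c = 193/0.07426 = 2599 d
   = 2599/365 = 7.12 yr

7.12 years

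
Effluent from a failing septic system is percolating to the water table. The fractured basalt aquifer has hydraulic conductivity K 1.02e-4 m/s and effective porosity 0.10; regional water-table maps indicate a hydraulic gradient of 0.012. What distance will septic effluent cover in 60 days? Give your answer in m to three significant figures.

K = 1.02e-4 m/s × 86400 s/d = 8.813 m/d
q = Ki = 8.813 × 0.012 = 0.1058 m/d
v = Ki/n = 8.813·0.012/0.10 = 1.058 m/d
L = v × T = 1.058 × 60 = 63.45 m

63.5 m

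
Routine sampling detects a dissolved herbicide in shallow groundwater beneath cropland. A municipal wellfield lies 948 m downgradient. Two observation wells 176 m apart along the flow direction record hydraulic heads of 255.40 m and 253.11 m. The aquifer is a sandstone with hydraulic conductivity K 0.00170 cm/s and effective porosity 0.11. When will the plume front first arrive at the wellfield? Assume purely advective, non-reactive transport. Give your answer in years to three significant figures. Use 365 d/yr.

14.9 years

Hydraulic gradient i = (255.40 − 253.11) / 176 = 2.29 / 176 = 0.01301
K = 0.00170 cm/s × 864 = 1.469 m/d
Darcy flux q = K·i = 1.469 × 0.01301 = 0.01911 m/d
v_s = q/n_e = 0.01911/0.11 = 0.1737 m/d
t = L / v = 948 / 0.1737 = 5457 d
   = 5457 / 365 = 14.9 yr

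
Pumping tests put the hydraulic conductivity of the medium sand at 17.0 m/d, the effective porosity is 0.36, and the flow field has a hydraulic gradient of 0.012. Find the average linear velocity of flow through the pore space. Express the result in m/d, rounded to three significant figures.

0.567 m/d

Specific discharge q = 17.0 × 0.012 = 0.2040 m/d
v = Ki/n = 17.0·0.012/0.36 = 0.5667 m/d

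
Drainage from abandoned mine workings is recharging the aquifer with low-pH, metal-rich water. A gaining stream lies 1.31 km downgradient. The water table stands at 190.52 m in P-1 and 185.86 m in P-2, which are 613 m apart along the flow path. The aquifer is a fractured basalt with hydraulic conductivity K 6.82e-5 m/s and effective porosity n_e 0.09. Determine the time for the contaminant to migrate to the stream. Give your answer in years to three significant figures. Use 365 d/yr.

7.21 years

Hydraulic gradient i = (190.52 − 185.86) / 613 = 4.66 / 613 = 0.007602
K = 6.82e-5 m/s × 86400 s/d = 5.892 m/d
q = Ki = 5.892 × 0.007602 = 0.04479 m/d
Average linear velocity = 0.04479 / 0.09 = 0.4977 m/d
L = 1.31 km = 1310 m
t = L / v = 1310 / 0.4977 = 2632 d
   = 2632 / 365 = 7.21 yr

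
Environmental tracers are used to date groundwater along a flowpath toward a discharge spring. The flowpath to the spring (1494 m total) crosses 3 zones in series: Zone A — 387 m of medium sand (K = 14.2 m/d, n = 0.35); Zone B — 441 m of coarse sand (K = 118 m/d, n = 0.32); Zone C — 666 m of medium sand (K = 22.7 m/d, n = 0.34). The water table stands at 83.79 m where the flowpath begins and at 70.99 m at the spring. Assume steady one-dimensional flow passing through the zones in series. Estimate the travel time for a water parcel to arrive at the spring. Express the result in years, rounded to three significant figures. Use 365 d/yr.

6.50 years

Total head drop ΔH = 83.79 − 70.99 = 12.80 m
Continuity: the same q passes through each zone, so ΔH = q·Σ(L_j/K_j) — the zones act as resistances in series.
Σ(L/K) = 387/14.2 + 441/118 + 666/22.7 = 27.25 + 3.737 + 29.34 = 60.33 d
q = ΔH / Σ(L/K) = 12.80 / 60.33 = 0.2122 m/d (same in every zone)
Zone A: v = q/n = 0.2122/0.35 = 0.6062 m/d → t_A = 387/0.6062 = 638.4 d
Zone B: v = q/n = 0.2122/0.32 = 0.6630 m/d → t_B = 441/0.6630 = 665.1 d
Zone C: v = q/n = 0.2122/0.34 = 0.6240 m/d → t_C = 666/0.6240 = 1067 d
Total t = 638.4 + 665.1 + 1067 = 2371 d
   = 2371 / 365 = 6.50 yr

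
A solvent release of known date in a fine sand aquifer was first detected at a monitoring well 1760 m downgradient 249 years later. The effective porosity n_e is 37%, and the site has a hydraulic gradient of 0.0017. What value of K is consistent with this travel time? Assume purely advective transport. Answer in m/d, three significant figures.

t = 249 years = 90890 d
v = L / t = 1760 / 90890 = 0.01937 m/d
K = v · n / i = 0.01937 × 0.37 / 0.0017 = 4.21 m/d

4.21 m/d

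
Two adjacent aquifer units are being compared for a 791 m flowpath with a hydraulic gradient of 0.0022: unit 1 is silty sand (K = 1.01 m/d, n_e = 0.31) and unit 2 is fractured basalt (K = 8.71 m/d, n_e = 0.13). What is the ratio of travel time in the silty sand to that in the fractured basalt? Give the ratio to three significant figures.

20.6

Unit 1 (silty sand): v = 1.01×0.0022/0.31 = 0.007168 m/d, t = 791/0.007168 = 110400 d
Unit 2 (fractured basalt): v = 8.71×0.0022/0.13 = 0.1474 m/d, t = 791/0.1474 = 5366 d
t(silty sand) / t(fractured basalt) = 110400/5366 = 20.6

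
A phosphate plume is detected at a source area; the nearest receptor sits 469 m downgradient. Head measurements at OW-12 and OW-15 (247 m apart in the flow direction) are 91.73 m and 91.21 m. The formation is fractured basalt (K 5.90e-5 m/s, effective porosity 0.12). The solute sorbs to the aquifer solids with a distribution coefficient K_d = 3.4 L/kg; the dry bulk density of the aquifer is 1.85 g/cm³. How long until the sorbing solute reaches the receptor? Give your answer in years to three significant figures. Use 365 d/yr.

767 years

Hydraulic gradient i = (91.73 − 91.21) / 247 = 0.52 / 247 = 0.002105
K = 5.90e-5 m/s × 86400 s/d = 5.098 m/d
q = Ki = 5.098 × 0.002105 = 0.01073 m/d
v_s = q/n_e = 0.01073/0.12 = 0.08943 m/d
Retardation R = 1 + ρ_b·K_d/n = 1 + 1.85×3.4/0.12 = 53.42
Contaminant velocity v_c = v/R = 0.08943/53.42 = 0.001674 m/d
t = L/v_c = 469/0.001674 = 280100 d
   = 280100/365 = 767 yr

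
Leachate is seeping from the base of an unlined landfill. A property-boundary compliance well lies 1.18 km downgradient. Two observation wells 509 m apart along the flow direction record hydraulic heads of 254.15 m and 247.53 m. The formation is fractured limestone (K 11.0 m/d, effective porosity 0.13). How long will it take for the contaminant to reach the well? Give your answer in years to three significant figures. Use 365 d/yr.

2.94 years

Hydraulic gradient i = (254.15 − 247.53) / 509 = 6.62 / 509 = 0.01301
Specific discharge q = 11.0 × 0.01301 = 0.1431 m/d
Seepage velocity v = q / n = 0.1431 / 0.13 = 1.100 m/d
L = 1.18 km = 1180 m
t = L / v = 1180 / 1.100 = 1072 d
   = 1072 / 365 = 2.94 yr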